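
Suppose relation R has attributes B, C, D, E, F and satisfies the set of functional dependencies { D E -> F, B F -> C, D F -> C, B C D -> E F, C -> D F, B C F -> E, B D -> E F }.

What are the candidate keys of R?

Attribute B never appears on the right-hand side of any dependency, so B must belong to every candidate key.
{B}⁺ = {B}, which is not all of the schema, so we must add further attributes.
{B, C}⁺: C→DF adds D, F; BCF→E adds E → {B, C, D, E, F}.
{B, D}⁺: BD→EF adds E, F; BF→C adds C → {B, C, D, E, F}.
{B, F}⁺: BF→C adds C; C→DF adds D; BCF→E adds E → {B, C, D, E, F}.

BC; BD; BF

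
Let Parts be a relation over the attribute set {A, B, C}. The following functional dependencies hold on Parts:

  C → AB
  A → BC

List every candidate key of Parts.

{A}⁺: A→BC adds B, C → {A, B, C}.
{C}⁺: C→AB adds A, B → {A, B, C}.
Any other superkey contains one of these as a subset, so there are no further candidate keys.

A, C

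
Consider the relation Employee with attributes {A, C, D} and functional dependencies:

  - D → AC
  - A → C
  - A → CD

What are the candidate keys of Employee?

{A}; {D}

{A}⁺: A→C adds C; A→CD adds D → {A, C, D}.
{D}⁺: D→AC adds A, C → {A, C, D}.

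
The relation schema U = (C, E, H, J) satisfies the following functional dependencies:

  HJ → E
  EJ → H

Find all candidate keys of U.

(C, E, J), (C, H, J)

{C, E, J}⁺: EJ→H adds H → {C, E, H, J}. Minimal: {E, J}⁺ = {E, H, J}; {C, J}⁺ = {C, J}; {C, E}⁺ = {C, E} — none reach the full schema.
{C, H, J}⁺: HJ→E adds E → {C, E, H, J}. Minimal: {H, J}⁺ = {E, H, J}; {C, J}⁺ = {C, J}; {C, H}⁺ = {C, H} — none reach the full schema.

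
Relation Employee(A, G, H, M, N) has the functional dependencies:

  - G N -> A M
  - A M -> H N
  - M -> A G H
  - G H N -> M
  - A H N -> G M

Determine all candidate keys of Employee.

(M), (G, N), (A, H, N)

{M}⁺: M→AGH adds A, G, H; AM→HN adds N → {A, G, H, M, N}.
{G, N}⁺: GN→AM adds A, M; AM→HN adds H → {A, G, H, M, N}.
{A, H, N}⁺: AHN→GM adds G, M → {A, G, H, M, N}.
Any other superkey contains one of these as a subset, so there are no further candidate keys.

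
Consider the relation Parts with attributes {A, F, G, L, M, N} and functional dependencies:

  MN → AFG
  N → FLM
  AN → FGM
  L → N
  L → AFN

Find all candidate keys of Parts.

{L}⁺: L→N adds N; L→AFN adds A, F; N→FLM adds M; AN→FGM adds G → {A, F, G, L, M, N}.
{N}⁺: N→FLM adds F, L, M; L→AFN adds A; MN→AFG adds G → {A, F, G, L, M, N}.

{L}, {N}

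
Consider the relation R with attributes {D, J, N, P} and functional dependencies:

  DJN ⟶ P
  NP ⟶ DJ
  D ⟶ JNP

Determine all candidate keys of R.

D; NP

{D}⁺: D→JNP adds J, N, P → {D, J, N, P}.
{N, P}⁺: NP→DJ adds D, J → {D, J, N, P}. Minimal: {P}⁺ = {P}; {N}⁺ = {N} — none reach the full schema.
Any other superkey contains one of these as a subset, so there are no further candidate keys.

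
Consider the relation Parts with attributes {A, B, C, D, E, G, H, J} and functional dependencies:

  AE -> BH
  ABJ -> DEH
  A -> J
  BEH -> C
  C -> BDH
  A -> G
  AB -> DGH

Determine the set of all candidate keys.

Attribute A never appears on the right-hand side of any dependency, so A must belong to every candidate key.
{A}⁺ = {A, G, J}, which is not all of the schema, so we must add further attributes.
{A, B}⁺: A→J adds J; A→G adds G; AB→DGH adds D, H; ABJ→DEH adds E; BEH→C adds C → {A, B, C, D, E, G, H, J}. Minimal: {B}⁺ = {B}; {A}⁺ = {A, G, J} — none reach the full schema.
{A, C}⁺: A→J adds J; C→BDH adds B, D, H; A→G adds G; ABJ→DEH adds E → {A, B, C, D, E, G, H, J}. Minimal: {C}⁺ = {B, C, D, H}; {A}⁺ = {A, G, J} — none reach the full schema.
{A, E}⁺: AE→BH adds B, H; A→J adds J; BEH→C adds C; C→BDH adds D; A→G adds G → {A, B, C, D, E, G, H, J}. Minimal: {E}⁺ = {E}; {A}⁺ = {A, G, J} — none reach the full schema.
Any other superkey contains one of these as a subset, so there are no further candidate keys.

{A, B}; {A, C}; {A, E}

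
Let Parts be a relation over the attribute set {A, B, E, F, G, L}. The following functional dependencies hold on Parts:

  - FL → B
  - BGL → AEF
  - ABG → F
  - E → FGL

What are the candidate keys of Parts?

{E}⁺: E→FGL adds F, G, L; FL→B adds B; BGL→AEF adds A → {A, B, E, F, G, L}.
{B, G, L}⁺: BGL→AEF adds A, E, F → {A, B, E, F, G, L}.
{F, G, L}⁺: FL→B adds B; BGL→AEF adds A, E → {A, B, E, F, G, L}.
Any other superkey contains one of these as a subset, so there are no further candidate keys.

(E), (B, G, L), (F, G, L)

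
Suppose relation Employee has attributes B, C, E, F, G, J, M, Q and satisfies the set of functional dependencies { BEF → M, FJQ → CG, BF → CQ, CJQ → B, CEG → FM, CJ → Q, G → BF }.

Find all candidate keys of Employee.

EGJ, BEFJ, CEFJ, EFJQ

Attributes E, J never appear on any right-hand side, so every candidate key must contain {E, J}.
{E, J}⁺ = {E, J}, which is not all of the schema, so we must add further attributes.
{E, G, J}⁺: G→BF adds B, F; BEF→M adds M; BF→CQ adds C, Q → {B, C, E, F, G, J, M, Q}.
{B, E, F, J}⁺: BEF→M adds M; BF→CQ adds C, Q; FJQ→CG adds G → {B, C, E, F, G, J, M, Q}.
{C, E, F, J}⁺: CJ→Q adds Q; FJQ→CG adds G; CJQ→B adds B; CEG→FM adds M → {B, C, E, F, G, J, M, Q}.
{E, F, J, Q}⁺: FJQ→CG adds C, G; CJQ→B adds B; CEG→FM adds M → {B, C, E, F, G, J, M, Q}.
Any other superkey contains one of these as a subset, so there are no further candidate keys.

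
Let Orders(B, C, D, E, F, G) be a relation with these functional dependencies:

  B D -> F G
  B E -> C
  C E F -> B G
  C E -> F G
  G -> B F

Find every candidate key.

Attributes D, E never appear on any right-hand side, so every candidate key must contain {D, E}.
{D, E}⁺ = {D, E}, which is not all of the schema, so we must add further attributes.
{B, D, E}⁺: BD→FG adds F, G; BE→C adds C → {B, C, D, E, F, G}. Minimal: {D, E}⁺ = {D, E}; {B, E}⁺ = {B, C, E, F, G}; {B, D}⁺ = {B, D, F, G} — none reach the full schema.
{C, D, E}⁺: CE→FG adds F, G; G→BF adds B → {B, C, D, E, F, G}. Minimal: {D, E}⁺ = {D, E}; {C, E}⁺ = {B, C, E, F, G}; {C, D}⁺ = {C, D} — none reach the full schema.
{D, E, G}⁺: G→BF adds B, F; BE→C adds C → {B, C, D, E, F, G}. Minimal: {E, G}⁺ = {B, C, E, F, G}; {D, G}⁺ = {B, D, F, G}; {D, E}⁺ = {D, E} — none reach the full schema.
Any other superkey contains one of these as a subset, so there are no further candidate keys.

{B, D, E}, {C, D, E}, {D, E, G}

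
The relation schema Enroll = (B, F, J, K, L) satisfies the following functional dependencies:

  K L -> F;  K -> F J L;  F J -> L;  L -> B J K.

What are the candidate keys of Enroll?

{K}; {L}; {F, J}

{K}⁺: K→FJL adds F, J, L; L→BJK adds B → {B, F, J, K, L}.
{L}⁺: L→BJK adds B, J, K; KL→F adds F → {B, F, J, K, L}.
{F, J}⁺: FJ→L adds L; L→BJK adds B, K → {B, F, J, K, L}.
Any other superkey contains one of these as a subset, so there are no further candidate keys.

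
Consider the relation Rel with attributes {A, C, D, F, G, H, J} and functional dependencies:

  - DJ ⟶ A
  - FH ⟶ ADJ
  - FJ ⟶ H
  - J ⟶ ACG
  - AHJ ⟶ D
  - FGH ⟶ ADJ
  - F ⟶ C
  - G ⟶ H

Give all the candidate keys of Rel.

{F, G}; {F, H}; {F, J}

Attribute F never appears on the right-hand side of any dependency, so F must belong to every candidate key.
{F}⁺ = {C, F}, which is not all of the schema, so we must add further attributes.
{F, G}⁺: F→C adds C; G→H adds H; FH→ADJ adds A, D, J → {A, C, D, F, G, H, J}. Minimal: {G}⁺ = {G, H}; {F}⁺ = {C, F} — none reach the full schema.
{F, H}⁺: FH→ADJ adds A, D, J; J→ACG adds C, G → {A, C, D, F, G, H, J}. Minimal: {H}⁺ = {H}; {F}⁺ = {C, F} — none reach the full schema.
{F, J}⁺: FJ→H adds H; J→ACG adds A, C, G; AHJ→D adds D → {A, C, D, F, G, H, J}. Minimal: {J}⁺ = {A, C, D, G, H, J}; {F}⁺ = {C, F} — none reach the full schema.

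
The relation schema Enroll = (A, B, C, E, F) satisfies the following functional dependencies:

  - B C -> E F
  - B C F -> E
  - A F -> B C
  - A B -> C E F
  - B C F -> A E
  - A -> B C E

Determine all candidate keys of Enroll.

{A}, {B, C}

{A}⁺: A→BCE adds B, C, E; BC→EF adds F → {A, B, C, E, F}.
{B, C}⁺: BC→EF adds E, F; BCF→AE adds A → {A, B, C, E, F}. Minimal: {C}⁺ = {C}; {B}⁺ = {B} — none reach the full schema.
Any other superkey contains one of these as a subset, so there are no further candidate keys.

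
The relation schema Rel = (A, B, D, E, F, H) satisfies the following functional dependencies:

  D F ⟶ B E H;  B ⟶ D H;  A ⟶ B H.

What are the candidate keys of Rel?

Attributes A, F never appear on any right-hand side, so every candidate key must contain {A, F}.
{A, F}⁺ = {A, B, D, E, F, H}, which is all of the schema, so {A, F} is the only candidate key.

AF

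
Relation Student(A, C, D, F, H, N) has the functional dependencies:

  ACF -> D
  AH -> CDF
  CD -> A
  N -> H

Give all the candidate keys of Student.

{A, N}; {C, D, N}

Attribute N never appears on the right-hand side of any dependency, so N must belong to every candidate key.
{N}⁺ = {H, N}, which is not all of the schema, so we must add further attributes.
{A, N}⁺: N→H adds H; AH→CDF adds C, D, F → {A, C, D, F, H, N}. Minimal: {N}⁺ = {H, N}; {A}⁺ = {A} — none reach the full schema.
{C, D, N}⁺: CD→A adds A; N→H adds H; AH→CDF adds F → {A, C, D, F, H, N}. Minimal: {D, N}⁺ = {D, H, N}; {C, N}⁺ = {C, H, N}; {C, D}⁺ = {A, C, D} — none reach the full schema.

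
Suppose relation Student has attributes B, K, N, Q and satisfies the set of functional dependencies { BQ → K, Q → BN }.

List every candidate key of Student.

Attribute Q never appears on the right-hand side of any dependency, so Q must belong to every candidate key.
{Q}⁺ = {B, K, N, Q}, which is all of the schema, so {Q} is the only candidate key.

Q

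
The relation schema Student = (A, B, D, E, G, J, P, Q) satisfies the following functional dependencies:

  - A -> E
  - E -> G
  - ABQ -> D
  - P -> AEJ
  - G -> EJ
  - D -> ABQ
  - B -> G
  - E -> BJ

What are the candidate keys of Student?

{D, P}⁺: P→AEJ adds A, E, J; D→ABQ adds B, Q; B→G adds G → {A, B, D, E, G, J, P, Q}. Minimal: {P}⁺ = {A, B, E, G, J, P}; {D}⁺ = {A, B, D, E, G, J, Q} — none reach the full schema.
{P, Q}⁺: P→AEJ adds A, E, J; E→BJ adds B; E→G adds G; ABQ→D adds D → {A, B, D, E, G, J, P, Q}. Minimal: {Q}⁺ = {Q}; {P}⁺ = {A, B, E, G, J, P} — none reach the full schema.

{D, P}, {P, Q}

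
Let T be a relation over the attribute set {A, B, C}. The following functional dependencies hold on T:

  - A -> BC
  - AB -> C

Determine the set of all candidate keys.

(A)

Attribute A never appears on the right-hand side of any dependency, so A must belong to every candidate key.
{A}⁺ = {A, B, C}, which is all of the schema, so {A} is the only candidate key.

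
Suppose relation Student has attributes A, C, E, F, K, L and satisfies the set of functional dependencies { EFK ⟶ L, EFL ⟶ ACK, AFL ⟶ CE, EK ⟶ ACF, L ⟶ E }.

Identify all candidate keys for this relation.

{E, K}⁺: EK→ACF adds A, C, F; EFK→L adds L → {A, C, E, F, K, L}. Minimal: {K}⁺ = {K}; {E}⁺ = {E} — none reach the full schema.
{F, L}⁺: L→E adds E; EFL→ACK adds A, C, K → {A, C, E, F, K, L}. Minimal: {L}⁺ = {E, L}; {F}⁺ = {F} — none reach the full schema.
{K, L}⁺: L→E adds E; EK→ACF adds A, C, F → {A, C, E, F, K, L}. Minimal: {L}⁺ = {E, L}; {K}⁺ = {K} — none reach the full schema.
Any other superkey contains one of these as a subset, so there are no further candidate keys.

EK, FL, KL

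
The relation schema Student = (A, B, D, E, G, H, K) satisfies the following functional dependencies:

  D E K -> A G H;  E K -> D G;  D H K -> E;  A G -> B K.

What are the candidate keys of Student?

{E, K}⁺: EK→DG adds D, G; DEK→AGH adds A, H; AG→BK adds B → {A, B, D, E, G, H, K}. Minimal: {K}⁺ = {K}; {E}⁺ = {E} — none reach the full schema.
{A, E, G}⁺: AG→BK adds B, K; EK→DG adds D; DEK→AGH adds H → {A, B, D, E, G, H, K}. Minimal: {E, G}⁺ = {E, G}; {A, G}⁺ = {A, B, G, K}; {A, E}⁺ = {A, E} — none reach the full schema.
{D, H, K}⁺: DHK→E adds E; DEK→AGH adds A, G; AG→BK adds B → {A, B, D, E, G, H, K}. Minimal: {H, K}⁺ = {H, K}; {D, K}⁺ = {D, K}; {D, H}⁺ = {D, H} — none reach the full schema.
{A, D, G, H}⁺: AG→BK adds B, K; DHK→E adds E → {A, B, D, E, G, H, K}. Minimal: {D, G, H}⁺ = {D, G, H}; {A, G, H}⁺ = {A, B, G, H, K}; {A, D, H}⁺ = {A, D, H}; … — none reach the full schema.

{E, K}, {A, E, G}, {D, H, K}, {A, D, G, H}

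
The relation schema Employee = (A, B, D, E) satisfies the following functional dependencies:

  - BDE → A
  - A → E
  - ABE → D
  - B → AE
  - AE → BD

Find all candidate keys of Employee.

{A}⁺: A→E adds E; AE→BD adds B, D → {A, B, D, E}.
{B}⁺: B→AE adds A, E; AE→BD adds D → {A, B, D, E}.
Any other superkey contains one of these as a subset, so there are no further candidate keys.

A, B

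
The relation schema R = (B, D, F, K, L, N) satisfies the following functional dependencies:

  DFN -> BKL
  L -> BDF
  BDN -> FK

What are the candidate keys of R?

LN; BDN; DFN

Attribute N never appears on the right-hand side of any dependency, so N must belong to every candidate key.
{N}⁺ = {N}, which is not all of the schema, so we must add further attributes.
{L, N}⁺: L→BDF adds B, D, F; BDN→FK adds K → {B, D, F, K, L, N}. Minimal: {N}⁺ = {N}; {L}⁺ = {B, D, F, L} — none reach the full schema.
{B, D, N}⁺: BDN→FK adds F, K; DFN→BKL adds L → {B, D, F, K, L, N}. Minimal: {D, N}⁺ = {D, N}; {B, N}⁺ = {B, N}; {B, D}⁺ = {B, D} — none reach the full schema.
{D, F, N}⁺: DFN→BKL adds B, K, L → {B, D, F, K, L, N}. Minimal: {F, N}⁺ = {F, N}; {D, N}⁺ = {D, N}; {D, F}⁺ = {D, F} — none reach the full schema.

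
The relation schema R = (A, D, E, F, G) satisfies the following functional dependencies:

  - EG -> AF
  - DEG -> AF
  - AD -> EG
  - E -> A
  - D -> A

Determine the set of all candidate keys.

Attribute D never appears on the right-hand side of any dependency, so D must belong to every candidate key.
{D}⁺ = {A, D, E, F, G}, which is all of the schema, so {D} is the only candidate key.

D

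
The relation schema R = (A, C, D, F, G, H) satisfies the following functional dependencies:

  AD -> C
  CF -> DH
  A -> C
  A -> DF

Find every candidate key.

Attributes A, G never appear on any right-hand side, so every candidate key must contain {A, G}.
{A, G}⁺ = {A, C, D, F, G, H}, which is all of the schema, so {A, G} is the only candidate key.

(A, G)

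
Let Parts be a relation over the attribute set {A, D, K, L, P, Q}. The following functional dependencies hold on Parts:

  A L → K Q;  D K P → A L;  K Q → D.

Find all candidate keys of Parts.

{A, L, P}, {D, K, P}, {K, P, Q}

Attribute P never appears on the right-hand side of any dependency, so P must belong to every candidate key.
{P}⁺ = {P}, which is not all of the schema, so we must add further attributes.
{A, L, P}⁺: AL→KQ adds K, Q; KQ→D adds D → {A, D, K, L, P, Q}. Minimal: {L, P}⁺ = {L, P}; {A, P}⁺ = {A, P}; {A, L}⁺ = {A, D, K, L, Q} — none reach the full schema.
{D, K, P}⁺: DKP→AL adds A, L; AL→KQ adds Q → {A, D, K, L, P, Q}. Minimal: {K, P}⁺ = {K, P}; {D, P}⁺ = {D, P}; {D, K}⁺ = {D, K} — none reach the full schema.
{K, P, Q}⁺: KQ→D adds D; DKP→AL adds A, L → {A, D, K, L, P, Q}. Minimal: {P, Q}⁺ = {P, Q}; {K, Q}⁺ = {D, K, Q}; {K, P}⁺ = {K, P} — none reach the full schema.
Any other superkey contains one of these as a subset, so there are no further candidate keys.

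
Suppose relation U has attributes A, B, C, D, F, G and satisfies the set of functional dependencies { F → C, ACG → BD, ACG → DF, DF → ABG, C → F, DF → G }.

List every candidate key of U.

{C, D}⁺: C→F adds F; DF→G adds G; DF→ABG adds A, B → {A, B, C, D, F, G}.
{D, F}⁺: F→C adds C; DF→ABG adds A, B, G → {A, B, C, D, F, G}.
{A, C, G}⁺: ACG→BD adds B, D; ACG→DF adds F → {A, B, C, D, F, G}.
{A, F, G}⁺: F→C adds C; ACG→BD adds B, D → {A, B, C, D, F, G}.
Any other superkey contains one of these as a subset, so there are no further candidate keys.

{C, D}, {D, F}, {A, C, G}, {A, F, G}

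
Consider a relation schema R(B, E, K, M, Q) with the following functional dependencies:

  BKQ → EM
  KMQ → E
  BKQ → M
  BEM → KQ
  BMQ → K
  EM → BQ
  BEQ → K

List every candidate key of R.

{E, M}⁺: EM→BQ adds B, Q; BEQ→K adds K → {B, E, K, M, Q}. Minimal: {M}⁺ = {M}; {E}⁺ = {E} — none reach the full schema.
{B, E, Q}⁺: BEQ→K adds K; BKQ→EM adds M → {B, E, K, M, Q}. Minimal: {E, Q}⁺ = {E, Q}; {B, Q}⁺ = {B, Q}; {B, E}⁺ = {B, E} — none reach the full schema.
{B, K, Q}⁺: BKQ→EM adds E, M → {B, E, K, M, Q}. Minimal: {K, Q}⁺ = {K, Q}; {B, Q}⁺ = {B, Q}; {B, K}⁺ = {B, K} — none reach the full schema.
{B, M, Q}⁺: BMQ→K adds K; BKQ→EM adds E → {B, E, K, M, Q}. Minimal: {M, Q}⁺ = {M, Q}; {B, Q}⁺ = {B, Q}; {B, M}⁺ = {B, M} — none reach the full schema.
{K, M, Q}⁺: KMQ→E adds E; EM→BQ adds B → {B, E, K, M, Q}. Minimal: {M, Q}⁺ = {M, Q}; {K, Q}⁺ = {K, Q}; {K, M}⁺ = {K, M} — none reach the full schema.
Any other superkey contains one of these as a subset, so there are no further candidate keys.

(E, M); (B, E, Q); (B, K, Q); (B, M, Q); (K, M, Q)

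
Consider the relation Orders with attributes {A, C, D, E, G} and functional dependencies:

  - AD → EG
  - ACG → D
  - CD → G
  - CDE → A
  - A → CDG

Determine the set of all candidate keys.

{A}⁺: A→CDG adds C, D, G; AD→EG adds E → {A, C, D, E, G}.
{C, D, E}⁺: CD→G adds G; CDE→A adds A → {A, C, D, E, G}.
Any other superkey contains one of these as a subset, so there are no further candidate keys.

{A}; {C, D, E}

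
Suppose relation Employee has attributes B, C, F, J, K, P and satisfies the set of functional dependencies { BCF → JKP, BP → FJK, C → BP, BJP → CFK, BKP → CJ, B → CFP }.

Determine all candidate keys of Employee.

{B}, {C}

{B}⁺: B→CFP adds C, F, P; BCF→JKP adds J, K → {B, C, F, J, K, P}.
{C}⁺: C→BP adds B, P; B→CFP adds F; BCF→JKP adds J, K → {B, C, F, J, K, P}.
Any other superkey contains one of these as a subset, so there are no further candidate keys.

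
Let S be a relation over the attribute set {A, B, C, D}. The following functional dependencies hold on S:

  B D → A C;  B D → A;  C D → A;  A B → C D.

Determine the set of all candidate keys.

Attribute B never appears on the right-hand side of any dependency, so B must belong to every candidate key.
{B}⁺ = {B}, which is not all of the schema, so we must add further attributes.
{A, B}⁺: AB→CD adds C, D → {A, B, C, D}. Minimal: {B}⁺ = {B}; {A}⁺ = {A} — none reach the full schema.
{B, D}⁺: BD→AC adds A, C → {A, B, C, D}. Minimal: {D}⁺ = {D}; {B}⁺ = {B} — none reach the full schema.
Any other superkey contains one of these as a subset, so there are no further candidate keys.

AB, BD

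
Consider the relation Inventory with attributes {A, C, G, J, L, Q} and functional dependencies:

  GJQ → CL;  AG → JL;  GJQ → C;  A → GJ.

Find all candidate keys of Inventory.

(A, Q)

Attributes A, Q never appear on any right-hand side, so every candidate key must contain {A, Q}.
{A, Q}⁺ = {A, C, G, J, L, Q}, which is all of the schema, so {A, Q} is the only candidate key.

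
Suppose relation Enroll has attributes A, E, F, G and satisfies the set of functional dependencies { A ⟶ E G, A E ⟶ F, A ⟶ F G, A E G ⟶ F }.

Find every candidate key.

Attribute A never appears on the right-hand side of any dependency, so A must belong to every candidate key.
{A}⁺ = {A, E, F, G}, which is all of the schema, so {A} is the only candidate key.

{A}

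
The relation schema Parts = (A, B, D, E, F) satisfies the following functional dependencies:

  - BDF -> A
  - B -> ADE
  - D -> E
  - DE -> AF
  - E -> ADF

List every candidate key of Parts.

B

Attribute B never appears on the right-hand side of any dependency, so B must belong to every candidate key.
{B}⁺ = {A, B, D, E, F}, which is all of the schema, so {B} is the only candidate key.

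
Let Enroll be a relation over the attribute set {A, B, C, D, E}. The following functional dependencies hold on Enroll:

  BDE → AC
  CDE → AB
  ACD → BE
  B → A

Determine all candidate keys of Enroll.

{A, C, D}, {B, C, D}, {B, D, E}, {C, D, E}

Attribute D never appears on the right-hand side of any dependency, so D must belong to every candidate key.
{D}⁺ = {D}, which is not all of the schema, so we must add further attributes.
{A, C, D}⁺: ACD→BE adds B, E → {A, B, C, D, E}. Minimal: {C, D}⁺ = {C, D}; {A, D}⁺ = {A, D}; {A, C}⁺ = {A, C} — none reach the full schema.
{B, C, D}⁺: B→A adds A; ACD→BE adds E → {A, B, C, D, E}. Minimal: {C, D}⁺ = {C, D}; {B, D}⁺ = {A, B, D}; {B, C}⁺ = {A, B, C} — none reach the full schema.
{B, D, E}⁺: BDE→AC adds A, C → {A, B, C, D, E}. Minimal: {D, E}⁺ = {D, E}; {B, E}⁺ = {A, B, E}; {B, D}⁺ = {A, B, D} — none reach the full schema.
{C, D, E}⁺: CDE→AB adds A, B → {A, B, C, D, E}. Minimal: {D, E}⁺ = {D, E}; {C, E}⁺ = {C, E}; {C, D}⁺ = {C, D} — none reach the full schema.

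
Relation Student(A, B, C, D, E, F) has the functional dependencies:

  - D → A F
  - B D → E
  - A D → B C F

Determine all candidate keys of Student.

{D}

Attribute D never appears on the right-hand side of any dependency, so D must belong to every candidate key.
{D}⁺ = {A, B, C, D, E, F}, which is all of the schema, so {D} is the only candidate key.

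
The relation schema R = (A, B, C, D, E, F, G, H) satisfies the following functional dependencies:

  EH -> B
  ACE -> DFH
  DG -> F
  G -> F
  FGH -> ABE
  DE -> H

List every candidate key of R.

(C, G, H), (A, C, E, G), (C, D, E, G)

Attributes C, G never appear on any right-hand side, so every candidate key must contain {C, G}.
{C, G}⁺ = {C, F, G}, which is not all of the schema, so we must add further attributes.
{C, G, H}⁺: G→F adds F; FGH→ABE adds A, B, E; ACE→DFH adds D → {A, B, C, D, E, F, G, H}. Minimal: {G, H}⁺ = {A, B, E, F, G, H}; {C, H}⁺ = {C, H}; {C, G}⁺ = {C, F, G} — none reach the full schema.
{A, C, E, G}⁺: ACE→DFH adds D, F, H; FGH→ABE adds B → {A, B, C, D, E, F, G, H}. Minimal: {C, E, G}⁺ = {C, E, F, G}; {A, E, G}⁺ = {A, E, F, G}; {A, C, G}⁺ = {A, C, F, G}; … — none reach the full schema.
{C, D, E, G}⁺: DG→F adds F; DE→H adds H; EH→B adds B; FGH→ABE adds A → {A, B, C, D, E, F, G, H}. Minimal: {D, E, G}⁺ = {A, B, D, E, F, G, H}; {C, E, G}⁺ = {C, E, F, G}; {C, D, G}⁺ = {C, D, F, G}; … — none reach the full schema.
Any other superkey contains one of these as a subset, so there are no further candidate keys.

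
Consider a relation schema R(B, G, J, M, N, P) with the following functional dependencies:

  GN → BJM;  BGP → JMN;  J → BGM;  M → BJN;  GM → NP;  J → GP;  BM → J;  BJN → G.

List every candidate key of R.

{J}⁺: J→BGM adds B, G, M; M→BJN adds N; GM→NP adds P → {B, G, J, M, N, P}.
{M}⁺: M→BJN adds B, J, N; J→GP adds G, P → {B, G, J, M, N, P}.
{G, N}⁺: GN→BJM adds B, J, M; GM→NP adds P → {B, G, J, M, N, P}. Minimal: {N}⁺ = {N}; {G}⁺ = {G} — none reach the full schema.
{B, G, P}⁺: BGP→JMN adds J, M, N → {B, G, J, M, N, P}. Minimal: {G, P}⁺ = {G, P}; {B, P}⁺ = {B, P}; {B, G}⁺ = {B, G} — none reach the full schema.
Any other superkey contains one of these as a subset, so there are no further candidate keys.

{J}, {M}, {G, N}, {B, G, P}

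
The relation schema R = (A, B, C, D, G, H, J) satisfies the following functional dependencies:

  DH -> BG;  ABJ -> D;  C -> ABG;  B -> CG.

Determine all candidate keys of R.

(B, H, J), (C, H, J), (D, H, J)

Attributes H, J never appear on any right-hand side, so every candidate key must contain {H, J}.
{H, J}⁺ = {H, J}, which is not all of the schema, so we must add further attributes.
{B, H, J}⁺: B→CG adds C, G; C→ABG adds A; ABJ→D adds D → {A, B, C, D, G, H, J}. Minimal: {H, J}⁺ = {H, J}; {B, J}⁺ = {A, B, C, D, G, J}; {B, H}⁺ = {A, B, C, G, H} — none reach the full schema.
{C, H, J}⁺: C→ABG adds A, B, G; ABJ→D adds D → {A, B, C, D, G, H, J}. Minimal: {H, J}⁺ = {H, J}; {C, J}⁺ = {A, B, C, D, G, J}; {C, H}⁺ = {A, B, C, G, H} — none reach the full schema.
{D, H, J}⁺: DH→BG adds B, G; B→CG adds C; C→ABG adds A → {A, B, C, D, G, H, J}. Minimal: {H, J}⁺ = {H, J}; {D, J}⁺ = {D, J}; {D, H}⁺ = {A, B, C, D, G, H} — none reach the full schema.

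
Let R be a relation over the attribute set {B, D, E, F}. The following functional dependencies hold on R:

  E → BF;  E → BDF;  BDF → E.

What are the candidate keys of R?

{E}⁺: E→BF adds B, F; E→BDF adds D → {B, D, E, F}.
{B, D, F}⁺: BDF→E adds E → {B, D, E, F}.

E, BDF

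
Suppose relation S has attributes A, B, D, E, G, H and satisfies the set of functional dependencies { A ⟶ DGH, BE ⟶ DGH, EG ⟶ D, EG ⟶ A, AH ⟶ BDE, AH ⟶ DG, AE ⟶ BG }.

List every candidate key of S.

{A}; {B, E}; {E, G}

{A}⁺: A→DGH adds D, G, H; AH→BDE adds B, E → {A, B, D, E, G, H}.
{B, E}⁺: BE→DGH adds D, G, H; EG→A adds A → {A, B, D, E, G, H}. Minimal: {E}⁺ = {E}; {B}⁺ = {B} — none reach the full schema.
{E, G}⁺: EG→D adds D; EG→A adds A; AE→BG adds B; A→DGH adds H → {A, B, D, E, G, H}. Minimal: {G}⁺ = {G}; {E}⁺ = {E} — none reach the full schema.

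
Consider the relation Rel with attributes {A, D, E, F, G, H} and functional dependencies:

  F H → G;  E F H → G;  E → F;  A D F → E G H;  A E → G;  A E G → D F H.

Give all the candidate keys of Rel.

{A, E}; {A, D, F}

Attribute A never appears on the right-hand side of any dependency, so A must belong to every candidate key.
{A}⁺ = {A}, which is not all of the schema, so we must add further attributes.
{A, E}⁺: E→F adds F; AE→G adds G; AEG→DFH adds D, H → {A, D, E, F, G, H}.
{A, D, F}⁺: ADF→EGH adds E, G, H → {A, D, E, F, G, H}.
Any other superkey contains one of these as a subset, so there are no further candidate keys.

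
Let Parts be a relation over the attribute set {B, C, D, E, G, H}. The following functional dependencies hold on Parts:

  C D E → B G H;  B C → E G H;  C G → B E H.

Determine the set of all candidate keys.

{B, C, D}; {C, D, E}; {C, D, G}

{B, C, D}⁺: BC→EGH adds E, G, H → {B, C, D, E, G, H}. Minimal: {C, D}⁺ = {C, D}; {B, D}⁺ = {B, D}; {B, C}⁺ = {B, C, E, G, H} — none reach the full schema.
{C, D, E}⁺: CDE→BGH adds B, G, H → {B, C, D, E, G, H}. Minimal: {D, E}⁺ = {D, E}; {C, E}⁺ = {C, E}; {C, D}⁺ = {C, D} — none reach the full schema.
{C, D, G}⁺: CG→BEH adds B, E, H → {B, C, D, E, G, H}. Minimal: {D, G}⁺ = {D, G}; {C, G}⁺ = {B, C, E, G, H}; {C, D}⁺ = {C, D} — none reach the full schema.
Any other superkey contains one of these as a subset, so there are no further candidate keys.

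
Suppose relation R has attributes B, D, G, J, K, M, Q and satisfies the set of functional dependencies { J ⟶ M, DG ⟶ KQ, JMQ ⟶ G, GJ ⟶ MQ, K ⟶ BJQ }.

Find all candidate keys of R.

DG; DK; DJQ

Attribute D never appears on the right-hand side of any dependency, so D must belong to every candidate key.
{D}⁺ = {D}, which is not all of the schema, so we must add further attributes.
{D, G}⁺: DG→KQ adds K, Q; K→BJQ adds B, J; J→M adds M → {B, D, G, J, K, M, Q}.
{D, K}⁺: K→BJQ adds B, J, Q; J→M adds M; JMQ→G adds G → {B, D, G, J, K, M, Q}.
{D, J, Q}⁺: J→M adds M; JMQ→G adds G; DG→KQ adds K; K→BJQ adds B → {B, D, G, J, K, M, Q}.
Any other superkey contains one of these as a subset, so there are no further candidate keys.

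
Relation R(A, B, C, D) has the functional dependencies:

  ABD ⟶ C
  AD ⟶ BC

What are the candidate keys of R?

{A, D}

Attributes A, D never appear on any right-hand side, so every candidate key must contain {A, D}.
{A, D}⁺ = {A, B, C, D}, which is all of the schema, so {A, D} is the only candidate key.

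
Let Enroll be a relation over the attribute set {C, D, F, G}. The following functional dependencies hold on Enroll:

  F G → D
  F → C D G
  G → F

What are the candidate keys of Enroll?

{F}⁺: F→CDG adds C, D, G → {C, D, F, G}.
{G}⁺: G→F adds F; FG→D adds D; F→CDG adds C → {C, D, F, G}.
Any other superkey contains one of these as a subset, so there are no further candidate keys.

{F}; {G}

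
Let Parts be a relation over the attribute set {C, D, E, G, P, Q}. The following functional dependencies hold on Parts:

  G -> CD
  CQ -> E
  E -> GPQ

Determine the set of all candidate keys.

(E), (C, Q), (G, Q)

{E}⁺: E→GPQ adds G, P, Q; G→CD adds C, D → {C, D, E, G, P, Q}.
{C, Q}⁺: CQ→E adds E; E→GPQ adds G, P; G→CD adds D → {C, D, E, G, P, Q}. Minimal: {Q}⁺ = {Q}; {C}⁺ = {C} — none reach the full schema.
{G, Q}⁺: G→CD adds C, D; CQ→E adds E; E→GPQ adds P → {C, D, E, G, P, Q}. Minimal: {Q}⁺ = {Q}; {G}⁺ = {C, D, G} — none reach the full schema.
Any other superkey contains one of these as a subset, so there are no further candidate keys.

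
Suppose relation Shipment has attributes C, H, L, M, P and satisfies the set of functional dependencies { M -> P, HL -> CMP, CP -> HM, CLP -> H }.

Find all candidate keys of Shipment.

{H, L}, {C, L, M}, {C, L, P}

Attribute L never appears on the right-hand side of any dependency, so L must belong to every candidate key.
{L}⁺ = {L}, which is not all of the schema, so we must add further attributes.
{H, L}⁺: HL→CMP adds C, M, P → {C, H, L, M, P}.
{C, L, M}⁺: M→P adds P; CP→HM adds H → {C, H, L, M, P}.
{C, L, P}⁺: CP→HM adds H, M → {C, H, L, M, P}.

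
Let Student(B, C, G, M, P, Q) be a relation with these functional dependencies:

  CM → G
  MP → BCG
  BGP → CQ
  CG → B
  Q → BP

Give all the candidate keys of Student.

MP; MQ

{M, P}⁺: MP→BCG adds B, C, G; BGP→CQ adds Q → {B, C, G, M, P, Q}. Minimal: {P}⁺ = {P}; {M}⁺ = {M} — none reach the full schema.
{M, Q}⁺: Q→BP adds B, P; MP→BCG adds C, G → {B, C, G, M, P, Q}. Minimal: {Q}⁺ = {B, P, Q}; {M}⁺ = {M} — none reach the full schema.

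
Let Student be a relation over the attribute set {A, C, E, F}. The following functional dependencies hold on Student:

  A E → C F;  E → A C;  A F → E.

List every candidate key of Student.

(E), (A, F)

{E}⁺: E→AC adds A, C; AE→CF adds F → {A, C, E, F}.
{A, F}⁺: AF→E adds E; AE→CF adds C → {A, C, E, F}.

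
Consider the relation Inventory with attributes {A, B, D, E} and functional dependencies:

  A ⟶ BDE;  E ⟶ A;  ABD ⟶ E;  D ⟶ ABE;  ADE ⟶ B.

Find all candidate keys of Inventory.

{A}⁺: A→BDE adds B, D, E → {A, B, D, E}.
{D}⁺: D→ABE adds A, B, E → {A, B, D, E}.
{E}⁺: E→A adds A; A→BDE adds B, D → {A, B, D, E}.
Any other superkey contains one of these as a subset, so there are no further candidate keys.

{A}; {D}; {E}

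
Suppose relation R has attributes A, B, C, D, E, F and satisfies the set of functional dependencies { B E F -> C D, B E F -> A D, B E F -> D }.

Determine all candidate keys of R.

Attributes B, E, F never appear on any right-hand side, so every candidate key must contain {B, E, F}.
{B, E, F}⁺ = {A, B, C, D, E, F}, which is all of the schema, so {B, E, F} is the only candidate key.

{B, E, F}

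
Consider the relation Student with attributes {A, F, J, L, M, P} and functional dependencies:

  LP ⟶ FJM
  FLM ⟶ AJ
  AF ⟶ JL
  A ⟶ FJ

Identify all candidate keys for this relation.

Attribute P never appears on the right-hand side of any dependency, so P must belong to every candidate key.
{P}⁺ = {P}, which is not all of the schema, so we must add further attributes.
{A, P}⁺: A→FJ adds F, J; AF→JL adds L; LP→FJM adds M → {A, F, J, L, M, P}. Minimal: {P}⁺ = {P}; {A}⁺ = {A, F, J, L} — none reach the full schema.
{L, P}⁺: LP→FJM adds F, J, M; FLM→AJ adds A → {A, F, J, L, M, P}. Minimal: {P}⁺ = {P}; {L}⁺ = {L} — none reach the full schema.

{A, P}; {L, P}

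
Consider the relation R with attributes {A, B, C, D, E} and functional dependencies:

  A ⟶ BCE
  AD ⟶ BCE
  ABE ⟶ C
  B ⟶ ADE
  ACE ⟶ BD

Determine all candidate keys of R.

{A}⁺: A→BCE adds B, C, E; B→ADE adds D → {A, B, C, D, E}.
{B}⁺: B→ADE adds A, D, E; A→BCE adds C → {A, B, C, D, E}.

{A}, {B}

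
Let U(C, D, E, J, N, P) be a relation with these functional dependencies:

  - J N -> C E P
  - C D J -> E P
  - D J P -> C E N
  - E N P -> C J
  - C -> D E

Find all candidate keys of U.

CJ; JN; CNP; DJP; ENP

{C, J}⁺: C→DE adds D, E; CDJ→EP adds P; DJP→CEN adds N → {C, D, E, J, N, P}.
{J, N}⁺: JN→CEP adds C, E, P; C→DE adds D → {C, D, E, J, N, P}.
{C, N, P}⁺: C→DE adds D, E; ENP→CJ adds J → {C, D, E, J, N, P}.
{D, J, P}⁺: DJP→CEN adds C, E, N → {C, D, E, J, N, P}.
{E, N, P}⁺: ENP→CJ adds C, J; C→DE adds D → {C, D, E, J, N, P}.
Any other superkey contains one of these as a subset, so there are no further candidate keys.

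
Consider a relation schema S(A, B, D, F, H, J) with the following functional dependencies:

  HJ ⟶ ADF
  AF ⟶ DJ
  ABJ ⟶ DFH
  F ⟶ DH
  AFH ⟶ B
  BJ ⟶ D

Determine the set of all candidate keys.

{A, F}⁺: AF→DJ adds D, J; F→DH adds H; AFH→B adds B → {A, B, D, F, H, J}. Minimal: {F}⁺ = {D, F, H}; {A}⁺ = {A} — none reach the full schema.
{F, J}⁺: F→DH adds D, H; HJ→ADF adds A; AFH→B adds B → {A, B, D, F, H, J}. Minimal: {J}⁺ = {J}; {F}⁺ = {D, F, H} — none reach the full schema.
{H, J}⁺: HJ→ADF adds A, D, F; AFH→B adds B → {A, B, D, F, H, J}. Minimal: {J}⁺ = {J}; {H}⁺ = {H} — none reach the full schema.
{A, B, J}⁺: ABJ→DFH adds D, F, H → {A, B, D, F, H, J}. Minimal: {B, J}⁺ = {B, D, J}; {A, J}⁺ = {A, J}; {A, B}⁺ = {A, B} — none reach the full schema.

{A, F}; {F, J}; {H, J}; {A, B, J}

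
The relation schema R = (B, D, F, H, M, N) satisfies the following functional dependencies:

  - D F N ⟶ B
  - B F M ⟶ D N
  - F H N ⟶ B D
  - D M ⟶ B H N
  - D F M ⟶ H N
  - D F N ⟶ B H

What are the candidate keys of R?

Attributes F, M never appear on any right-hand side, so every candidate key must contain {F, M}.
{F, M}⁺ = {F, M}, which is not all of the schema, so we must add further attributes.
{B, F, M}⁺: BFM→DN adds D, N; DM→BHN adds H → {B, D, F, H, M, N}. Minimal: {F, M}⁺ = {F, M}; {B, M}⁺ = {B, M}; {B, F}⁺ = {B, F} — none reach the full schema.
{D, F, M}⁺: DM→BHN adds B, H, N → {B, D, F, H, M, N}. Minimal: {F, M}⁺ = {F, M}; {D, M}⁺ = {B, D, H, M, N}; {D, F}⁺ = {D, F} — none reach the full schema.
{F, H, M, N}⁺: FHN→BD adds B, D → {B, D, F, H, M, N}. Minimal: {H, M, N}⁺ = {H, M, N}; {F, M, N}⁺ = {F, M, N}; {F, H, N}⁺ = {B, D, F, H, N}; … — none reach the full schema.

{B, F, M}, {D, F, M}, {F, H, M, N}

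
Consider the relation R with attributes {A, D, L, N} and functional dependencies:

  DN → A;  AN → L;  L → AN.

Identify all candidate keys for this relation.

(D, L); (D, N)

Attribute D never appears on the right-hand side of any dependency, so D must belong to every candidate key.
{D}⁺ = {D}, which is not all of the schema, so we must add further attributes.
{D, L}⁺: L→AN adds A, N → {A, D, L, N}.
{D, N}⁺: DN→A adds A; AN→L adds L → {A, D, L, N}.
Any other superkey contains one of these as a subset, so there are no further candidate keys.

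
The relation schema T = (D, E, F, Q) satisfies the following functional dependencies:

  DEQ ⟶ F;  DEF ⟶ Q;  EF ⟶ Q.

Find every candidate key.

{D, E, F}⁺: DEF→Q adds Q → {D, E, F, Q}.
{D, E, Q}⁺: DEQ→F adds F → {D, E, F, Q}.

DEF, DEQ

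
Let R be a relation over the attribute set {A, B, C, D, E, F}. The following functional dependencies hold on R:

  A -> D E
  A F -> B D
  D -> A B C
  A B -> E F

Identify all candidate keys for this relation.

{A}; {D}

{A}⁺: A→DE adds D, E; D→ABC adds B, C; AB→EF adds F → {A, B, C, D, E, F}.
{D}⁺: D→ABC adds A, B, C; AB→EF adds E, F → {A, B, C, D, E, F}.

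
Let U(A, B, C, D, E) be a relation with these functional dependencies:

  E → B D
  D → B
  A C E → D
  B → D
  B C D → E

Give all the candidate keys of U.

Attributes A, C never appear on any right-hand side, so every candidate key must contain {A, C}.
{A, C}⁺ = {A, C}, which is not all of the schema, so we must add further attributes.
{A, B, C}⁺: B→D adds D; BCD→E adds E → {A, B, C, D, E}.
{A, C, D}⁺: D→B adds B; BCD→E adds E → {A, B, C, D, E}.
{A, C, E}⁺: E→BD adds B, D → {A, B, C, D, E}.

ABC, ACD, ACE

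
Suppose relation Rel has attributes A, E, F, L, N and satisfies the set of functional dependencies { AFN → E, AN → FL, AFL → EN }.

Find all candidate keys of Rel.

AN, AFL

{A, N}⁺: AN→FL adds F, L; AFL→EN adds E → {A, E, F, L, N}.
{A, F, L}⁺: AFL→EN adds E, N → {A, E, F, L, N}.
Any other superkey contains one of these as a subset, so there are no further candidate keys.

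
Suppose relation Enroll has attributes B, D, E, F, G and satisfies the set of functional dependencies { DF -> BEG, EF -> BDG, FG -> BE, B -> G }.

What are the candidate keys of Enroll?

Attribute F never appears on the right-hand side of any dependency, so F must belong to every candidate key.
{F}⁺ = {F}, which is not all of the schema, so we must add further attributes.
{B, F}⁺: B→G adds G; FG→BE adds E; EF→BDG adds D → {B, D, E, F, G}. Minimal: {F}⁺ = {F}; {B}⁺ = {B, G} — none reach the full schema.
{D, F}⁺: DF→BEG adds B, E, G → {B, D, E, F, G}. Minimal: {F}⁺ = {F}; {D}⁺ = {D} — none reach the full schema.
{E, F}⁺: EF→BDG adds B, D, G → {B, D, E, F, G}. Minimal: {F}⁺ = {F}; {E}⁺ = {E} — none reach the full schema.
{F, G}⁺: FG→BE adds B, E; EF→BDG adds D → {B, D, E, F, G}. Minimal: {G}⁺ = {G}; {F}⁺ = {F} — none reach the full schema.

BF, DF, EF, FG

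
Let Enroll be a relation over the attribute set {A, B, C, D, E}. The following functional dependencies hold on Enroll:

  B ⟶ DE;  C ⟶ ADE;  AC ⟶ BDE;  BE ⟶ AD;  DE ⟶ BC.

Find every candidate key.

{B}⁺: B→DE adds D, E; BE→AD adds A; DE→BC adds C → {A, B, C, D, E}.
{C}⁺: C→ADE adds A, D, E; AC→BDE adds B → {A, B, C, D, E}.
{D, E}⁺: DE→BC adds B, C; C→ADE adds A → {A, B, C, D, E}. Minimal: {E}⁺ = {E}; {D}⁺ = {D} — none reach the full schema.
Any other superkey contains one of these as a subset, so there are no further candidate keys.

(B), (C), (D, E)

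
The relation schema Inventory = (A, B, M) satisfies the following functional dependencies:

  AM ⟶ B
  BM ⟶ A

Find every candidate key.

{A, M}⁺: AM→B adds B → {A, B, M}. Minimal: {M}⁺ = {M}; {A}⁺ = {A} — none reach the full schema.
{B, M}⁺: BM→A adds A → {A, B, M}. Minimal: {M}⁺ = {M}; {B}⁺ = {B} — none reach the full schema.
Any other superkey contains one of these as a subset, so there are no further candidate keys.

{A, M}, {B, M}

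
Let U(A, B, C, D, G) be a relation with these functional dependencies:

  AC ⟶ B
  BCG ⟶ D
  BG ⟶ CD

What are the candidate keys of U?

Attributes A, G never appear on any right-hand side, so every candidate key must contain {A, G}.
{A, G}⁺ = {A, G}, which is not all of the schema, so we must add further attributes.
{A, B, G}⁺: BG→CD adds C, D → {A, B, C, D, G}. Minimal: {B, G}⁺ = {B, C, D, G}; {A, G}⁺ = {A, G}; {A, B}⁺ = {A, B} — none reach the full schema.
{A, C, G}⁺: AC→B adds B; BCG→D adds D → {A, B, C, D, G}. Minimal: {C, G}⁺ = {C, G}; {A, G}⁺ = {A, G}; {A, C}⁺ = {A, B, C} — none reach the full schema.

(A, B, G), (A, C, G)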